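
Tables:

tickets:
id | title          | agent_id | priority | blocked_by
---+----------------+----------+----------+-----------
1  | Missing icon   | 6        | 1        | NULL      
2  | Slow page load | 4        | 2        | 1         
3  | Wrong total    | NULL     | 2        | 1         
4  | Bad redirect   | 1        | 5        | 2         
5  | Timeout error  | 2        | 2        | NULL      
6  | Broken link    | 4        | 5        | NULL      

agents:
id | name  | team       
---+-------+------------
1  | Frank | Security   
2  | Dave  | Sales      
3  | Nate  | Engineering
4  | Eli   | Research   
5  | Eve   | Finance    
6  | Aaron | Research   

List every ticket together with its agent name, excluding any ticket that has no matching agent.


INNER JOIN keeps only tickets rows whose agent_id matches an id in agents. Walk through each ticket:
  - ticket 1 (Missing icon): agent_id=6 -> matches Aaron
  - ticket 2 (Slow page load): agent_id=4 -> matches Eli
  - ticket 3 (Wrong total): agent_id=NULL, no match -> dropped
  - ticket 4 (Bad redirect): agent_id=1 -> matches Frank
  - ticket 5 (Timeout error): agent_id=2 -> matches Dave
  - ticket 6 (Broken link): agent_id=4 -> matches Eli
So 1 of 6 rows is dropped.

SQL:
SELECT a.title, b.name AS agent
FROM tickets a
INNER JOIN agents b ON a.agent_id = b.id

Result:
title          | agent
---------------+------
Missing icon   | Aaron
Slow page load | Eli  
Bad redirect   | Frank
Timeout error  | Dave 
Broken link    | Eli  


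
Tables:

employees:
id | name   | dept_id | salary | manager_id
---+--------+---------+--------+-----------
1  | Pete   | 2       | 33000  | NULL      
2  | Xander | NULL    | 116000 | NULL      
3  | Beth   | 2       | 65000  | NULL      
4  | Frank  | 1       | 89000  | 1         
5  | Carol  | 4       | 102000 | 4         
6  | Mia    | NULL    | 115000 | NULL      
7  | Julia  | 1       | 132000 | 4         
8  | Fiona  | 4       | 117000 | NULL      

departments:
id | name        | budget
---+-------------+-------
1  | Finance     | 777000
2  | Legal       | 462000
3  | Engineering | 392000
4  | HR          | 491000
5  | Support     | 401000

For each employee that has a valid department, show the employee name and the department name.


INNER JOIN keeps only employees rows whose dept_id matches an id in departments. Walk through each employee:
  - employee 1 (Pete): dept_id=2 -> matches Legal
  - employee 2 (Xander): dept_id=NULL, no match -> dropped
  - employee 3 (Beth): dept_id=2 -> matches Legal
  - employee 4 (Frank): dept_id=1 -> matches Finance
  - employee 5 (Carol): dept_id=4 -> matches HR
  - employee 6 (Mia): dept_id=NULL, no match -> dropped
  - employee 7 (Julia): dept_id=1 -> matches Finance
  - employee 8 (Fiona): dept_id=4 -> matches HR
So 2 of 8 rows are dropped.

SQL:
SELECT a.name, b.name AS department
FROM employees a
INNER JOIN departments b ON a.dept_id = b.id

Result:
name  | department
------+-----------
Pete  | Legal     
Beth  | Legal     
Frank | Finance   
Carol | HR        
Julia | Finance   
Fiona | HR        


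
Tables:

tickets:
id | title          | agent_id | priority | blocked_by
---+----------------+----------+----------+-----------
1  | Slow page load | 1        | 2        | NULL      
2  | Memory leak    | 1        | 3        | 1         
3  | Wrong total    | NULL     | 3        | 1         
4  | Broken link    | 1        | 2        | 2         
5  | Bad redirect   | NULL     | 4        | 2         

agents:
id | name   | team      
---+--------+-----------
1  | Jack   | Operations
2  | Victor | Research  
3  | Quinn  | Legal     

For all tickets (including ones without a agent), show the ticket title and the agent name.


LEFT JOIN keeps every row from tickets (the left table); where agent_id has no match in agents, the agent columns become NULL. Walk through each ticket:
  - ticket 1 (Slow page load): agent_id=1 -> matches Jack
  - ticket 2 (Memory leak): agent_id=1 -> matches Jack
  - ticket 3 (Wrong total): agent_id=NULL, no match -> kept with NULL
  - ticket 4 (Broken link): agent_id=1 -> matches Jack
  - ticket 5 (Bad redirect): agent_id=NULL, no match -> kept with NULL
All 5 rows appear; 2 have NULL agent.

SQL:
SELECT a.title, b.name AS agent
FROM tickets a
LEFT JOIN agents b ON a.agent_id = b.id

Result:
title          | agent
---------------+------
Slow page load | Jack 
Memory leak    | Jack 
Wrong total    | NULL 
Broken link    | Jack 
Bad redirect   | NULL 


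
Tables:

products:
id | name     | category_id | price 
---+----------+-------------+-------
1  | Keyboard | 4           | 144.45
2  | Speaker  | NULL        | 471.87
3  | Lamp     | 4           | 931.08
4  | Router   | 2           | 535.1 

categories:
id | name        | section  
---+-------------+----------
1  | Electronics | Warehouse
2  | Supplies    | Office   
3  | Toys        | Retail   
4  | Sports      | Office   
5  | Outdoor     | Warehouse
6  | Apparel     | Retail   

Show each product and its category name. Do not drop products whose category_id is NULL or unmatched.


LEFT JOIN keeps every row from products (the left table); where category_id has no match in categories, the category columns become NULL. Walk through each product:
  - product 1 (Keyboard): category_id=4 -> matches Sports
  - product 2 (Speaker): category_id=NULL, no match -> kept with NULL
  - product 3 (Lamp): category_id=4 -> matches Sports
  - product 4 (Router): category_id=2 -> matches Supplies
All 4 rows appear; 1 has NULL category.

SQL:
SELECT a.name, b.name AS category
FROM products a
LEFT JOIN categories b ON a.category_id = b.id

Result:
name     | category
---------+---------
Keyboard | Sports  
Speaker  | NULL    
Lamp     | Sports  
Router   | Supplies


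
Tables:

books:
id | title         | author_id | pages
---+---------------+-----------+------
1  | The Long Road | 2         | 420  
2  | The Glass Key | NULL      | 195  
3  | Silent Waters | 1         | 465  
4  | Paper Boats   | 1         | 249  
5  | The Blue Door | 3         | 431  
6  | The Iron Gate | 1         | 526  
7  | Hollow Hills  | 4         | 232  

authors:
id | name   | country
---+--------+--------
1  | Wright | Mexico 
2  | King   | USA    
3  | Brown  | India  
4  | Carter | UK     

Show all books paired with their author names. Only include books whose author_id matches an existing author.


INNER JOIN keeps only books rows whose author_id matches an id in authors. Walk through each book:
  - book 1 (The Long Road): author_id=2 -> matches King
  - book 2 (The Glass Key): author_id=NULL, no match -> dropped
  - book 3 (Silent Waters): author_id=1 -> matches Wright
  - book 4 (Paper Boats): author_id=1 -> matches Wright
  - book 5 (The Blue Door): author_id=3 -> matches Brown
  - book 6 (The Iron Gate): author_id=1 -> matches Wright
  - book 7 (Hollow Hills): author_id=4 -> matches Carter
So 1 of 7 rows is dropped.

SQL:
SELECT a.title, b.name AS author
FROM books a
INNER JOIN authors b ON a.author_id = b.id

Result:
title         | author
--------------+-------
The Long Road | King  
Silent Waters | Wright
Paper Boats   | Wright
The Blue Door | Brown 
The Iron Gate | Wright
Hollow Hills  | Carter


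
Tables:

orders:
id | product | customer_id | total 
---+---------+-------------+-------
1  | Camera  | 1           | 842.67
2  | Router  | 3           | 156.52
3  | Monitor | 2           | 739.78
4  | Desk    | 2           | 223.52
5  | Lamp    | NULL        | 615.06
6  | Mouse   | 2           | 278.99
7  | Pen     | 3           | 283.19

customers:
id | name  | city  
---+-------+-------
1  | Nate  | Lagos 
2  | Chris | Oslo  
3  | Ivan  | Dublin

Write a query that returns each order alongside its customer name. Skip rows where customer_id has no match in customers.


INNER JOIN keeps only orders rows whose customer_id matches an id in customers. Walk through each order:
  - order 1 (Camera): customer_id=1 -> matches Nate
  - order 2 (Router): customer_id=3 -> matches Ivan
  - order 3 (Monitor): customer_id=2 -> matches Chris
  - order 4 (Desk): customer_id=2 -> matches Chris
  - order 5 (Lamp): customer_id=NULL, no match -> dropped
  - order 6 (Mouse): customer_id=2 -> matches Chris
  - order 7 (Pen): customer_id=3 -> matches Ivan
So 1 of 7 rows is dropped.

SQL:
SELECT a.product, b.name AS customer
FROM orders a
INNER JOIN customers b ON a.customer_id = b.id

Result:
product | customer
--------+---------
Camera  | Nate    
Router  | Ivan    
Monitor | Chris   
Desk    | Chris   
Mouse   | Chris   
Pen     | Ivan    


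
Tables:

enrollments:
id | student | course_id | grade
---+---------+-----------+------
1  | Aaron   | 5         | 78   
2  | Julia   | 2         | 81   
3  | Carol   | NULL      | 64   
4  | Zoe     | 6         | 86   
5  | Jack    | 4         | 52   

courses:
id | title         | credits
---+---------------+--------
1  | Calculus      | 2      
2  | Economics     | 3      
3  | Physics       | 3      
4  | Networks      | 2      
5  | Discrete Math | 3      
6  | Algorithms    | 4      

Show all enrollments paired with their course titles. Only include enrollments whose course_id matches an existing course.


INNER JOIN keeps only enrollments rows whose course_id matches an id in courses. Walk through each enrollment:
  - enrollment 1 (Aaron): course_id=5 -> matches Discrete Math
  - enrollment 2 (Julia): course_id=2 -> matches Economics
  - enrollment 3 (Carol): course_id=NULL, no match -> dropped
  - enrollment 4 (Zoe): course_id=6 -> matches Algorithms
  - enrollment 5 (Jack): course_id=4 -> matches Networks
So 1 of 5 rows is dropped.

SQL:
SELECT a.student, b.title AS course
FROM enrollments a
INNER JOIN courses b ON a.course_id = b.id

Result:
student | course       
--------+--------------
Aaron   | Discrete Math
Julia   | Economics    
Zoe     | Algorithms   
Jack    | Networks     


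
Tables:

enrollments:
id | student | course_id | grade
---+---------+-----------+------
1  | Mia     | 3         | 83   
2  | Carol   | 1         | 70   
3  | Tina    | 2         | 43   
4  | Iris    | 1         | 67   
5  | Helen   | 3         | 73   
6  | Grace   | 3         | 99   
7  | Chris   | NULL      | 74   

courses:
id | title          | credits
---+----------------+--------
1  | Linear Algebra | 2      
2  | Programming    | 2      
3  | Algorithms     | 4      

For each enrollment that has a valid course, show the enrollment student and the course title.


INNER JOIN keeps only enrollments rows whose course_id matches an id in courses. Walk through each enrollment:
  - enrollment 1 (Mia): course_id=3 -> matches Algorithms
  - enrollment 2 (Carol): course_id=1 -> matches Linear Algebra
  - enrollment 3 (Tina): course_id=2 -> matches Programming
  - enrollment 4 (Iris): course_id=1 -> matches Linear Algebra
  - enrollment 5 (Helen): course_id=3 -> matches Algorithms
  - enrollment 6 (Grace): course_id=3 -> matches Algorithms
  - enrollment 7 (Chris): course_id=NULL, no match -> dropped
So 1 of 7 rows is dropped.

SQL:
SELECT a.student, b.title AS course
FROM enrollments a
INNER JOIN courses b ON a.course_id = b.id

Result:
student | course        
--------+---------------
Mia     | Algorithms    
Carol   | Linear Algebra
Tina    | Programming   
Iris    | Linear Algebra
Helen   | Algorithms    
Grace   | Algorithms    


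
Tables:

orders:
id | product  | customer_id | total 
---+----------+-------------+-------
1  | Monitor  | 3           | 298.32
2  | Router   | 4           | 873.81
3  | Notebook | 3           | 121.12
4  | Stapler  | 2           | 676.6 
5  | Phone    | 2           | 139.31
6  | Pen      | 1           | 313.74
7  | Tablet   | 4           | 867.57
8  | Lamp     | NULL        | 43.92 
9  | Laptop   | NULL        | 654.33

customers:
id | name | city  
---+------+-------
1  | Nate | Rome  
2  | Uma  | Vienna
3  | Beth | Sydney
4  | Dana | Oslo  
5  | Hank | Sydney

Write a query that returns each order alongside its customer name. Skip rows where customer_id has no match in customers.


INNER JOIN keeps only orders rows whose customer_id matches an id in customers. Walk through each order:
  - order 1 (Monitor): customer_id=3 -> matches Beth
  - order 2 (Router): customer_id=4 -> matches Dana
  - order 3 (Notebook): customer_id=3 -> matches Beth
  - order 4 (Stapler): customer_id=2 -> matches Uma
  - order 5 (Phone): customer_id=2 -> matches Uma
  - order 6 (Pen): customer_id=1 -> matches Nate
  - order 7 (Tablet): customer_id=4 -> matches Dana
  - order 8 (Lamp): customer_id=NULL, no match -> dropped
  - order 9 (Laptop): customer_id=NULL, no match -> dropped
So 2 of 9 rows are dropped.

SQL:
SELECT a.product, b.name AS customer
FROM orders a
INNER JOIN customers b ON a.customer_id = b.id

Result:
product  | customer
---------+---------
Monitor  | Beth    
Router   | Dana    
Notebook | Beth    
Stapler  | Uma     
Phone    | Uma     
Pen      | Nate    
Tablet   | Dana    


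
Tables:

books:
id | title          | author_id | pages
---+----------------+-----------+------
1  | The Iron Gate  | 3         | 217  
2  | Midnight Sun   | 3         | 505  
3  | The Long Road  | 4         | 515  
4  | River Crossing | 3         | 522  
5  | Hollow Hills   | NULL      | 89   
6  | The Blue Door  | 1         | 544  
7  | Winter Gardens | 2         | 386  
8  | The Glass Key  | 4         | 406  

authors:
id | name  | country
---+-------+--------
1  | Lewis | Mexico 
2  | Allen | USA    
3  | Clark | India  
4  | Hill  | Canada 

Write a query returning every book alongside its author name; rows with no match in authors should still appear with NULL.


LEFT JOIN keeps every row from books (the left table); where author_id has no match in authors, the author columns become NULL. Walk through each book:
  - book 1 (The Iron Gate): author_id=3 -> matches Clark
  - book 2 (Midnight Sun): author_id=3 -> matches Clark
  - book 3 (The Long Road): author_id=4 -> matches Hill
  - book 4 (River Crossing): author_id=3 -> matches Clark
  - book 5 (Hollow Hills): author_id=NULL, no match -> kept with NULL
  - book 6 (The Blue Door): author_id=1 -> matches Lewis
  - book 7 (Winter Gardens): author_id=2 -> matches Allen
  - book 8 (The Glass Key): author_id=4 -> matches Hill
All 8 rows appear; 1 has NULL author.

SQL:
SELECT a.title, b.name AS author
FROM books a
LEFT JOIN authors b ON a.author_id = b.id

Result:
title          | author
---------------+-------
The Iron Gate  | Clark 
Midnight Sun   | Clark 
The Long Road  | Hill  
River Crossing | Clark 
Hollow Hills   | NULL  
The Blue Door  | Lewis 
Winter Gardens | Allen 
The Glass Key  | Hill  


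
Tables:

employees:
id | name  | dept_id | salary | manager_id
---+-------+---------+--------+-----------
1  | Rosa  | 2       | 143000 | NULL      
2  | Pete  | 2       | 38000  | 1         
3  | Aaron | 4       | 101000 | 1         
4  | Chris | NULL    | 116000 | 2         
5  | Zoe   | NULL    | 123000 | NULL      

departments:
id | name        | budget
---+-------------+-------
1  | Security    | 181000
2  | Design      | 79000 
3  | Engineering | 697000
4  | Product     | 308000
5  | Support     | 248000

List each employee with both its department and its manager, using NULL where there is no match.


Two LEFT JOINs from the same base table employees: one to departments via dept_id, one to employees itself via manager_id. Both are LEFT so every employee is preserved.
Match against departments:
  - employee 1 (Rosa): dept_id=2 -> matches Design
  - employee 2 (Pete): dept_id=2 -> matches Design
  - employee 3 (Aaron): dept_id=4 -> matches Product
  - employee 4 (Chris): dept_id=NULL, no match -> kept with NULL
  - employee 5 (Zoe): dept_id=NULL, no match -> kept with NULL
Match against employees (self):
  - employee 1 (Rosa): manager_id=NULL -> NULL
  - employee 2 (Pete): manager_id=1 -> Rosa
  - employee 3 (Aaron): manager_id=1 -> Rosa
  - employee 4 (Chris): manager_id=2 -> Pete
  - employee 5 (Zoe): manager_id=NULL -> NULL

SQL:
SELECT a.name, b.name AS department, c.name AS manager
FROM employees a
LEFT JOIN departments b ON a.dept_id = b.id
LEFT JOIN employees c ON a.manager_id = c.id

Result:
name  | department | manager
------+------------+--------
Rosa  | Design     | NULL   
Pete  | Design     | Rosa   
Aaron | Product    | Rosa   
Chris | NULL       | Pete   
Zoe   | NULL       | NULL   


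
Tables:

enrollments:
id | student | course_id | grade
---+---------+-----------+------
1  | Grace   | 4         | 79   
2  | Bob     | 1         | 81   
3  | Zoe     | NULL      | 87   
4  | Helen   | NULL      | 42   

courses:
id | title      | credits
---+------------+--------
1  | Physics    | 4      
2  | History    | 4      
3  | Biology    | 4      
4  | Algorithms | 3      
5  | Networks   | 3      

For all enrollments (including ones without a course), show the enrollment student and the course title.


LEFT JOIN keeps every row from enrollments (the left table); where course_id has no match in courses, the course columns become NULL. Walk through each enrollment:
  - enrollment 1 (Grace): course_id=4 -> matches Algorithms
  - enrollment 2 (Bob): course_id=1 -> matches Physics
  - enrollment 3 (Zoe): course_id=NULL, no match -> kept with NULL
  - enrollment 4 (Helen): course_id=NULL, no match -> kept with NULL
All 4 rows appear; 2 have NULL course.

SQL:
SELECT a.student, b.title AS course
FROM enrollments a
LEFT JOIN courses b ON a.course_id = b.id

Result:
student | course    
--------+-----------
Grace   | Algorithms
Bob     | Physics   
Zoe     | NULL      
Helen   | NULL      


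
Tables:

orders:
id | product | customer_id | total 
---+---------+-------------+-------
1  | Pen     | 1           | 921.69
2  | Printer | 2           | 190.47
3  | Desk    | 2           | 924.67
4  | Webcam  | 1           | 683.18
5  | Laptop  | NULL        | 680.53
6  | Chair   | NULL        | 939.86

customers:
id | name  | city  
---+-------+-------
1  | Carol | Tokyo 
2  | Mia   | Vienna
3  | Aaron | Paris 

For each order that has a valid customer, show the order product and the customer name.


INNER JOIN keeps only orders rows whose customer_id matches an id in customers. Walk through each order:
  - order 1 (Pen): customer_id=1 -> matches Carol
  - order 2 (Printer): customer_id=2 -> matches Mia
  - order 3 (Desk): customer_id=2 -> matches Mia
  - order 4 (Webcam): customer_id=1 -> matches Carol
  - order 5 (Laptop): customer_id=NULL, no match -> dropped
  - order 6 (Chair): customer_id=NULL, no match -> dropped
So 2 of 6 rows are dropped.

SQL:
SELECT a.product, b.name AS customer
FROM orders a
INNER JOIN customers b ON a.customer_id = b.id

Result:
product | customer
--------+---------
Pen     | Carol   
Printer | Mia     
Desk    | Mia     
Webcam  | Carol   


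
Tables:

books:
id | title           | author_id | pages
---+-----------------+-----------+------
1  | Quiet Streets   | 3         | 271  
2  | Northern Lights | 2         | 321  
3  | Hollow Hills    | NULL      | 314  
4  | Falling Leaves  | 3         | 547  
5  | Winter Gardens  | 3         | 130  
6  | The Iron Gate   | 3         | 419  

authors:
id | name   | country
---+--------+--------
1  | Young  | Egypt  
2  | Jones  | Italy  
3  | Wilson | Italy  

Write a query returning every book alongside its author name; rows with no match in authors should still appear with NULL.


LEFT JOIN keeps every row from books (the left table); where author_id has no match in authors, the author columns become NULL. Walk through each book:
  - book 1 (Quiet Streets): author_id=3 -> matches Wilson
  - book 2 (Northern Lights): author_id=2 -> matches Jones
  - book 3 (Hollow Hills): author_id=NULL, no match -> kept with NULL
  - book 4 (Falling Leaves): author_id=3 -> matches Wilson
  - book 5 (Winter Gardens): author_id=3 -> matches Wilson
  - book 6 (The Iron Gate): author_id=3 -> matches Wilson
All 6 rows appear; 1 has NULL author.

SQL:
SELECT a.title, b.name AS author
FROM books a
LEFT JOIN authors b ON a.author_id = b.id

Result:
title           | author
----------------+-------
Quiet Streets   | Wilson
Northern Lights | Jones 
Hollow Hills    | NULL  
Falling Leaves  | Wilson
Winter Gardens  | Wilson
The Iron Gate   | Wilson


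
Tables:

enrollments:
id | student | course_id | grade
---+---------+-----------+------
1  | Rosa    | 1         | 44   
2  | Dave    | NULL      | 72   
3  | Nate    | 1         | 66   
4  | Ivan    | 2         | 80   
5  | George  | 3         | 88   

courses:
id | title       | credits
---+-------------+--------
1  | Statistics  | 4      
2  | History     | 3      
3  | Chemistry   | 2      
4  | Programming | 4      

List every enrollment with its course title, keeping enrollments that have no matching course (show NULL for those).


LEFT JOIN keeps every row from enrollments (the left table); where course_id has no match in courses, the course columns become NULL. Walk through each enrollment:
  - enrollment 1 (Rosa): course_id=1 -> matches Statistics
  - enrollment 2 (Dave): course_id=NULL, no match -> kept with NULL
  - enrollment 3 (Nate): course_id=1 -> matches Statistics
  - enrollment 4 (Ivan): course_id=2 -> matches History
  - enrollment 5 (George): course_id=3 -> matches Chemistry
All 5 rows appear; 1 has NULL course.

SQL:
SELECT a.student, b.title AS course
FROM enrollments a
LEFT JOIN courses b ON a.course_id = b.id

Result:
student | course    
--------+-----------
Rosa    | Statistics
Dave    | NULL      
Nate    | Statistics
Ivan    | History   
George  | Chemistry 


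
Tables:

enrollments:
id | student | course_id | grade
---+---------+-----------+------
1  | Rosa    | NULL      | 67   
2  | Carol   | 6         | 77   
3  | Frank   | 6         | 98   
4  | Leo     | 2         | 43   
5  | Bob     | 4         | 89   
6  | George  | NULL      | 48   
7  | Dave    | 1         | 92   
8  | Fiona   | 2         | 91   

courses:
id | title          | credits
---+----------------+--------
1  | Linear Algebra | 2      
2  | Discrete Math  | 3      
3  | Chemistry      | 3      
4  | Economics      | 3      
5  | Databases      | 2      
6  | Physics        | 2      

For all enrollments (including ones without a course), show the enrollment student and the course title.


LEFT JOIN keeps every row from enrollments (the left table); where course_id has no match in courses, the course columns become NULL. Walk through each enrollment:
  - enrollment 1 (Rosa): course_id=NULL, no match -> kept with NULL
  - enrollment 2 (Carol): course_id=6 -> matches Physics
  - enrollment 3 (Frank): course_id=6 -> matches Physics
  - enrollment 4 (Leo): course_id=2 -> matches Discrete Math
  - enrollment 5 (Bob): course_id=4 -> matches Economics
  - enrollment 6 (George): course_id=NULL, no match -> kept with NULL
  - enrollment 7 (Dave): course_id=1 -> matches Linear Algebra
  - enrollment 8 (Fiona): course_id=2 -> matches Discrete Math
All 8 rows appear; 2 have NULL course.

SQL:
SELECT a.student, b.title AS course
FROM enrollments a
LEFT JOIN courses b ON a.course_id = b.id

Result:
student | course        
--------+---------------
Rosa    | NULL          
Carol   | Physics       
Frank   | Physics       
Leo     | Discrete Math 
Bob     | Economics     
George  | NULL          
Dave    | Linear Algebra
Fiona   | Discrete Math 


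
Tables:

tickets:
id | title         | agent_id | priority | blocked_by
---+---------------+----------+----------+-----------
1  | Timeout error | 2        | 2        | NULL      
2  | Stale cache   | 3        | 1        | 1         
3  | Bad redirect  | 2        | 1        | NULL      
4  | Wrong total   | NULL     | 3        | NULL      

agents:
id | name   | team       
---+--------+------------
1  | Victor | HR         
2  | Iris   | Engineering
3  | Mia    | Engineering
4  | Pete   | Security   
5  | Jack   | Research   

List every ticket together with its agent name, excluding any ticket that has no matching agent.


INNER JOIN keeps only tickets rows whose agent_id matches an id in agents. Walk through each ticket:
  - ticket 1 (Timeout error): agent_id=2 -> matches Iris
  - ticket 2 (Stale cache): agent_id=3 -> matches Mia
  - ticket 3 (Bad redirect): agent_id=2 -> matches Iris
  - ticket 4 (Wrong total): agent_id=NULL, no match -> dropped
So 1 of 4 rows is dropped.

SQL:
SELECT a.title, b.name AS agent
FROM tickets a
INNER JOIN agents b ON a.agent_id = b.id

Result:
title         | agent
--------------+------
Timeout error | Iris 
Stale cache   | Mia  
Bad redirect  | Iris 


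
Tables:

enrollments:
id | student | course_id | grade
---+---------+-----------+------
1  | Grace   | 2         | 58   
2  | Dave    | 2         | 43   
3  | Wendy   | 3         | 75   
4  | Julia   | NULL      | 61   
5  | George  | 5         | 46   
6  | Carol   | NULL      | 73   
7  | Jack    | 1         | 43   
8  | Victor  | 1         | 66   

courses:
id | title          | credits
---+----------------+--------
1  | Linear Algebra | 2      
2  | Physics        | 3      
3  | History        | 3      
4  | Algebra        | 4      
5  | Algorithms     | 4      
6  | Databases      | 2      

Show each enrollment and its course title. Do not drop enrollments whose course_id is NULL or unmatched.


LEFT JOIN keeps every row from enrollments (the left table); where course_id has no match in courses, the course columns become NULL. Walk through each enrollment:
  - enrollment 1 (Grace): course_id=2 -> matches Physics
  - enrollment 2 (Dave): course_id=2 -> matches Physics
  - enrollment 3 (Wendy): course_id=3 -> matches History
  - enrollment 4 (Julia): course_id=NULL, no match -> kept with NULL
  - enrollment 5 (George): course_id=5 -> matches Algorithms
  - enrollment 6 (Carol): course_id=NULL, no match -> kept with NULL
  - enrollment 7 (Jack): course_id=1 -> matches Linear Algebra
  - enrollment 8 (Victor): course_id=1 -> matches Linear Algebra
All 8 rows appear; 2 have NULL course.

SQL:
SELECT a.student, b.title AS course
FROM enrollments a
LEFT JOIN courses b ON a.course_id = b.id

Result:
student | course        
--------+---------------
Grace   | Physics       
Dave    | Physics       
Wendy   | History       
Julia   | NULL          
George  | Algorithms    
Carol   | NULL          
Jack    | Linear Algebra
Victor  | Linear Algebra


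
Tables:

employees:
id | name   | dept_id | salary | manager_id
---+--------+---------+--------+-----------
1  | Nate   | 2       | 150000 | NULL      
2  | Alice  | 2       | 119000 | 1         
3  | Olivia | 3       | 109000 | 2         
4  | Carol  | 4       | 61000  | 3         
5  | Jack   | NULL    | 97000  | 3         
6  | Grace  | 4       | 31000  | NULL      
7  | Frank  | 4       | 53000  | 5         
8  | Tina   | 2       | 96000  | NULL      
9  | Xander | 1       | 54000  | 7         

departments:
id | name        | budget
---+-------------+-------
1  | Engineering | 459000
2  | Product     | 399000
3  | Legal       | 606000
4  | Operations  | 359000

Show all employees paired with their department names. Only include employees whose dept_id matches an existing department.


INNER JOIN keeps only employees rows whose dept_id matches an id in departments. Walk through each employee:
  - employee 1 (Nate): dept_id=2 -> matches Product
  - employee 2 (Alice): dept_id=2 -> matches Product
  - employee 3 (Olivia): dept_id=3 -> matches Legal
  - employee 4 (Carol): dept_id=4 -> matches Operations
  - employee 5 (Jack): dept_id=NULL, no match -> dropped
  - employee 6 (Grace): dept_id=4 -> matches Operations
  - employee 7 (Frank): dept_id=4 -> matches Operations
  - employee 8 (Tina): dept_id=2 -> matches Product
  - employee 9 (Xander): dept_id=1 -> matches Engineering
So 1 of 9 rows is dropped.

SQL:
SELECT a.name, b.name AS department
FROM employees a
INNER JOIN departments b ON a.dept_id = b.id

Result:
name   | department 
-------+------------
Nate   | Product    
Alice  | Product    
Olivia | Legal      
Carol  | Operations 
Grace  | Operations 
Frank  | Operations 
Tina   | Product    
Xander | Engineering


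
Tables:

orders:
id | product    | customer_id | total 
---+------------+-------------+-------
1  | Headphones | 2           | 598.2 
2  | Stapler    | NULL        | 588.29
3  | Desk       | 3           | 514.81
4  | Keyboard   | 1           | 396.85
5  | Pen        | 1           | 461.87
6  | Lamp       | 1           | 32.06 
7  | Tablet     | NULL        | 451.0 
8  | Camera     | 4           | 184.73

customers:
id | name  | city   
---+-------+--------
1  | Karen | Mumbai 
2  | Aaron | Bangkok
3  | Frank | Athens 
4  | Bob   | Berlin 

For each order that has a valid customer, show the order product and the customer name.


INNER JOIN keeps only orders rows whose customer_id matches an id in customers. Walk through each order:
  - order 1 (Headphones): customer_id=2 -> matches Aaron
  - order 2 (Stapler): customer_id=NULL, no match -> dropped
  - order 3 (Desk): customer_id=3 -> matches Frank
  - order 4 (Keyboard): customer_id=1 -> matches Karen
  - order 5 (Pen): customer_id=1 -> matches Karen
  - order 6 (Lamp): customer_id=1 -> matches Karen
  - order 7 (Tablet): customer_id=NULL, no match -> dropped
  - order 8 (Camera): customer_id=4 -> matches Bob
So 2 of 8 rows are dropped.

SQL:
SELECT a.product, b.name AS customer
FROM orders a
INNER JOIN customers b ON a.customer_id = b.id

Result:
product    | customer
-----------+---------
Headphones | Aaron   
Desk       | Frank   
Keyboard   | Karen   
Pen        | Karen   
Lamp       | Karen   
Camera     | Bob     


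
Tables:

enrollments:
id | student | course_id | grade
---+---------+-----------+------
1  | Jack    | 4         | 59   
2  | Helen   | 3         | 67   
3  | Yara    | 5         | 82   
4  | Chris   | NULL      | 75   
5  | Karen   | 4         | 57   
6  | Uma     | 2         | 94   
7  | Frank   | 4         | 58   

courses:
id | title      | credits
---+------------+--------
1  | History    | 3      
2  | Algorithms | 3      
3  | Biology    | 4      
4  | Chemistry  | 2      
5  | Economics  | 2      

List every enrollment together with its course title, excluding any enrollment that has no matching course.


INNER JOIN keeps only enrollments rows whose course_id matches an id in courses. Walk through each enrollment:
  - enrollment 1 (Jack): course_id=4 -> matches Chemistry
  - enrollment 2 (Helen): course_id=3 -> matches Biology
  - enrollment 3 (Yara): course_id=5 -> matches Economics
  - enrollment 4 (Chris): course_id=NULL, no match -> dropped
  - enrollment 5 (Karen): course_id=4 -> matches Chemistry
  - enrollment 6 (Uma): course_id=2 -> matches Algorithms
  - enrollment 7 (Frank): course_id=4 -> matches Chemistry
So 1 of 7 rows is dropped.

SQL:
SELECT a.student, b.title AS course
FROM enrollments a
INNER JOIN courses b ON a.course_id = b.id

Result:
student | course    
--------+-----------
Jack    | Chemistry 
Helen   | Biology   
Yara    | Economics 
Karen   | Chemistry 
Uma     | Algorithms
Frank   | Chemistry 


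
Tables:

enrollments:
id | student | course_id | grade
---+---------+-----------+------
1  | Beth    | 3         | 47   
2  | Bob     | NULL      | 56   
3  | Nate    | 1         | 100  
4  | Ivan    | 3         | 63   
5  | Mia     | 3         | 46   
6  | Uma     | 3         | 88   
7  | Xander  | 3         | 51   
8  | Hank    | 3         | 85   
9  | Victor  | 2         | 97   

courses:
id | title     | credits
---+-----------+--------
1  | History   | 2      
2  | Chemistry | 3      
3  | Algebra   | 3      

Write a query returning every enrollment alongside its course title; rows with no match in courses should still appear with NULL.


LEFT JOIN keeps every row from enrollments (the left table); where course_id has no match in courses, the course columns become NULL. Walk through each enrollment:
  - enrollment 1 (Beth): course_id=3 -> matches Algebra
  - enrollment 2 (Bob): course_id=NULL, no match -> kept with NULL
  - enrollment 3 (Nate): course_id=1 -> matches History
  - enrollment 4 (Ivan): course_id=3 -> matches Algebra
  - enrollment 5 (Mia): course_id=3 -> matches Algebra
  - enrollment 6 (Uma): course_id=3 -> matches Algebra
  - enrollment 7 (Xander): course_id=3 -> matches Algebra
  - enrollment 8 (Hank): course_id=3 -> matches Algebra
  - enrollment 9 (Victor): course_id=2 -> matches Chemistry
All 9 rows appear; 1 has NULL course.

SQL:
SELECT a.student, b.title AS course
FROM enrollments a
LEFT JOIN courses b ON a.course_id = b.id

Result:
student | course   
--------+----------
Beth    | Algebra  
Bob     | NULL     
Nate    | History  
Ivan    | Algebra  
Mia     | Algebra  
Uma     | Algebra  
Xander  | Algebra  
Hank    | Algebra  
Victor  | Chemistry


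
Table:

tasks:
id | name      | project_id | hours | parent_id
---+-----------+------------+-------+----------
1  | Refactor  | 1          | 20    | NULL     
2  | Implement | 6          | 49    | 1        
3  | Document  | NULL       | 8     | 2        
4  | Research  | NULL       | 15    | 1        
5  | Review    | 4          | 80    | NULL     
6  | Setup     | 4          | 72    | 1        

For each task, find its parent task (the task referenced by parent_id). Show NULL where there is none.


This is a self-join: tasks is joined to a second copy of itself, matching each row's parent_id to another row's id. Use LEFT JOIN so rows with parent_id=NULL are kept.
  - task 1 (Refactor): parent_id=NULL -> NULL
  - task 2 (Implement): parent_id=1 -> Refactor
  - task 3 (Document): parent_id=2 -> Implement
  - task 4 (Research): parent_id=1 -> Refactor
  - task 5 (Review): parent_id=NULL -> NULL
  - task 6 (Setup): parent_id=1 -> Refactor

SQL:
SELECT a.name AS item, b.name AS parent
FROM tasks a
LEFT JOIN tasks b ON a.parent_id = b.id

Result:
item      | parent   
----------+----------
Refactor  | NULL     
Implement | Refactor 
Document  | Implement
Research  | Refactor 
Review    | NULL     
Setup     | Refactor 


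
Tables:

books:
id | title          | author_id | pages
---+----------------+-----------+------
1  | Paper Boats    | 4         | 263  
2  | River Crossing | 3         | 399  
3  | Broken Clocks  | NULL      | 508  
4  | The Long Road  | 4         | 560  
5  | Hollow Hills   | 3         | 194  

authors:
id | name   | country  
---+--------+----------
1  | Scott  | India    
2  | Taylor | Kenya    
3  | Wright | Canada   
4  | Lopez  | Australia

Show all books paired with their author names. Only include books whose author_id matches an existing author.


INNER JOIN keeps only books rows whose author_id matches an id in authors. Walk through each book:
  - book 1 (Paper Boats): author_id=4 -> matches Lopez
  - book 2 (River Crossing): author_id=3 -> matches Wright
  - book 3 (Broken Clocks): author_id=NULL, no match -> dropped
  - book 4 (The Long Road): author_id=4 -> matches Lopez
  - book 5 (Hollow Hills): author_id=3 -> matches Wright
So 1 of 5 rows is dropped.

SQL:
SELECT a.title, b.name AS author
FROM books a
INNER JOIN authors b ON a.author_id = b.id

Result:
title          | author
---------------+-------
Paper Boats    | Lopez 
River Crossing | Wright
The Long Road  | Lopez 
Hollow Hills   | Wright


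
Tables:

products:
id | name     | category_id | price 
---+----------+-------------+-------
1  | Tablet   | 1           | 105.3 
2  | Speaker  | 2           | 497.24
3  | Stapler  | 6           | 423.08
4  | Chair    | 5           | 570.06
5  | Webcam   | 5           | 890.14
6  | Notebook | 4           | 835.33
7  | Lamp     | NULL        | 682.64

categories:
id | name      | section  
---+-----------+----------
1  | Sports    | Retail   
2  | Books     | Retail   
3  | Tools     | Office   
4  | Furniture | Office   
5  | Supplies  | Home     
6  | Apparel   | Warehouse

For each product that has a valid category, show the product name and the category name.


INNER JOIN keeps only products rows whose category_id matches an id in categories. Walk through each product:
  - product 1 (Tablet): category_id=1 -> matches Sports
  - product 2 (Speaker): category_id=2 -> matches Books
  - product 3 (Stapler): category_id=6 -> matches Apparel
  - product 4 (Chair): category_id=5 -> matches Supplies
  - product 5 (Webcam): category_id=5 -> matches Supplies
  - product 6 (Notebook): category_id=4 -> matches Furniture
  - product 7 (Lamp): category_id=NULL, no match -> dropped
So 1 of 7 rows is dropped.

SQL:
SELECT a.name, b.name AS category
FROM products a
INNER JOIN categories b ON a.category_id = b.id

Result:
name     | category 
---------+----------
Tablet   | Sports   
Speaker  | Books    
Stapler  | Apparel  
Chair    | Supplies 
Webcam   | Supplies 
Notebook | Furniture


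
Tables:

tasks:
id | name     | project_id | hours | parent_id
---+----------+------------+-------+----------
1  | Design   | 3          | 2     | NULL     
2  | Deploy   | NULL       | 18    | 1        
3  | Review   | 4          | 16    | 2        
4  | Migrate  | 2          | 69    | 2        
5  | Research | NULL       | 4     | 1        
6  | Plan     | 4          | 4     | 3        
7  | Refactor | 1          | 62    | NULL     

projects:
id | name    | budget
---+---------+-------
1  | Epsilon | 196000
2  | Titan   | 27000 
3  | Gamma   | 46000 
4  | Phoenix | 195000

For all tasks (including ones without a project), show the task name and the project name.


LEFT JOIN keeps every row from tasks (the left table); where project_id has no match in projects, the project columns become NULL. Walk through each task:
  - task 1 (Design): project_id=3 -> matches Gamma
  - task 2 (Deploy): project_id=NULL, no match -> kept with NULL
  - task 3 (Review): project_id=4 -> matches Phoenix
  - task 4 (Migrate): project_id=2 -> matches Titan
  - task 5 (Research): project_id=NULL, no match -> kept with NULL
  - task 6 (Plan): project_id=4 -> matches Phoenix
  - task 7 (Refactor): project_id=1 -> matches Epsilon
All 7 rows appear; 2 have NULL project.

SQL:
SELECT a.name, b.name AS project
FROM tasks a
LEFT JOIN projects b ON a.project_id = b.id

Result:
name     | project
---------+--------
Design   | Gamma  
Deploy   | NULL   
Review   | Phoenix
Migrate  | Titan  
Research | NULL   
Plan     | Phoenix
Refactor | Epsilon


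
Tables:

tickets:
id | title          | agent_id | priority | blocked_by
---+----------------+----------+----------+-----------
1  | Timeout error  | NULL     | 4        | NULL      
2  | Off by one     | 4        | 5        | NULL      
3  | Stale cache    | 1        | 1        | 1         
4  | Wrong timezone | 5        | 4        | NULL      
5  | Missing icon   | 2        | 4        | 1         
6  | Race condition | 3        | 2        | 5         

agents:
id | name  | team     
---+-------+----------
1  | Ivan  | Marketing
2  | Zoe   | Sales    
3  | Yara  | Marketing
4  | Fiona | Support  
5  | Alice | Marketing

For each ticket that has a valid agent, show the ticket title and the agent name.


INNER JOIN keeps only tickets rows whose agent_id matches an id in agents. Walk through each ticket:
  - ticket 1 (Timeout error): agent_id=NULL, no match -> dropped
  - ticket 2 (Off by one): agent_id=4 -> matches Fiona
  - ticket 3 (Stale cache): agent_id=1 -> matches Ivan
  - ticket 4 (Wrong timezone): agent_id=5 -> matches Alice
  - ticket 5 (Missing icon): agent_id=2 -> matches Zoe
  - ticket 6 (Race condition): agent_id=3 -> matches Yara
So 1 of 6 rows is dropped.

SQL:
SELECT a.title, b.name AS agent
FROM tickets a
INNER JOIN agents b ON a.agent_id = b.id

Result:
title          | agent
---------------+------
Off by one     | Fiona
Stale cache    | Ivan 
Wrong timezone | Alice
Missing icon   | Zoe  
Race condition | Yara 


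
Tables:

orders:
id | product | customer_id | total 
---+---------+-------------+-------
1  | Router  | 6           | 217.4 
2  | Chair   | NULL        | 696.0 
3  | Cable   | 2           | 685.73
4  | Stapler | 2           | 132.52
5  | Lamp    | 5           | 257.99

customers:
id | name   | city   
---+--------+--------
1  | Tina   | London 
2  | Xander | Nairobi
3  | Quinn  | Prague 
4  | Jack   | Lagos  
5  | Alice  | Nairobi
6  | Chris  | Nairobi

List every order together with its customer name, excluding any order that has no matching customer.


INNER JOIN keeps only orders rows whose customer_id matches an id in customers. Walk through each order:
  - order 1 (Router): customer_id=6 -> matches Chris
  - order 2 (Chair): customer_id=NULL, no match -> dropped
  - order 3 (Cable): customer_id=2 -> matches Xander
  - order 4 (Stapler): customer_id=2 -> matches Xander
  - order 5 (Lamp): customer_id=5 -> matches Alice
So 1 of 5 rows is dropped.

SQL:
SELECT a.product, b.name AS customer
FROM orders a
INNER JOIN customers b ON a.customer_id = b.id

Result:
product | customer
--------+---------
Router  | Chris   
Cable   | Xander  
Stapler | Xander  
Lamp    | Alice   
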